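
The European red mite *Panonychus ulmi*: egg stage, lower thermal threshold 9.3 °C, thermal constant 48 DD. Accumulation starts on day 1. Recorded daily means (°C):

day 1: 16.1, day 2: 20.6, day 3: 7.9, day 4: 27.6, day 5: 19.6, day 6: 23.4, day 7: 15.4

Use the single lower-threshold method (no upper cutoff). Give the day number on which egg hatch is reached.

day 6

Daily DD above 9.3 °C: 6.8, 11.3, 0.0, 18.3, 10.3, 14.1, 6.1.
Cumulative: 6.8, 18.1, 18.1, 36.4, 46.7, 60.8, 66.9.
The total first reaches 48 DD on day 6.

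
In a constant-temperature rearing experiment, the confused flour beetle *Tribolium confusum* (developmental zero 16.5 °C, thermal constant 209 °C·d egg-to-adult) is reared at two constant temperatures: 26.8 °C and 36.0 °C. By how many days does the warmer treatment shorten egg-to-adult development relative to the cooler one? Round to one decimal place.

9.6 days

At 26.8 °C: 209 / (26.8 − 16.5) = 209 / 10.3 = 20.291 d.
At 36.0 °C: 209 / (36.0 − 16.5) = 209 / 19.5 = 10.718 d.
Difference = |20.291 − 10.718| = 9.573 ≈ 9.6 days.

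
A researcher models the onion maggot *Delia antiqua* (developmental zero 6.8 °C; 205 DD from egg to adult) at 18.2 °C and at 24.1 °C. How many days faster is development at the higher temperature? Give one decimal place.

6.1 days

At 18.2 °C: 205 / (18.2 − 6.8) = 205 / 11.4 = 17.982 d.
At 24.1 °C: 205 / (24.1 − 6.8) = 205 / 17.3 = 11.850 d.
Difference = |17.982 − 11.850| = 6.133 ≈ 6.1 days.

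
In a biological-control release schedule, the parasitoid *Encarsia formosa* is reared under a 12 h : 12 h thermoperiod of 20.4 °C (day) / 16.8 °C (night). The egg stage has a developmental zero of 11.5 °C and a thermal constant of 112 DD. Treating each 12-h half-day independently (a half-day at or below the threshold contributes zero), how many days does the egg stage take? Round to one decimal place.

Day half: max(0, 20.4 − 11.5) × 0.5 = 8.9 × 0.5 = 4.45 DD.
Night half: max(0, 16.8 − 11.5) × 0.5 = 5.3 × 0.5 = 2.65 DD.
Per 24 h: 7.10 DD/day.
Duration = 112 / 7.10 = 15.775 ≈ 15.8 days.

15.8 days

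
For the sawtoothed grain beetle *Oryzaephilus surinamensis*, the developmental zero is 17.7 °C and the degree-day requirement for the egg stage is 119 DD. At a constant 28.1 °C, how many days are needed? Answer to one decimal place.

Daily accumulation = 28.1 − 17.7 = 10.4 DD/day.
Duration = 119 / 10.4 = 11.442 ≈ 11.4 days.

11.4 days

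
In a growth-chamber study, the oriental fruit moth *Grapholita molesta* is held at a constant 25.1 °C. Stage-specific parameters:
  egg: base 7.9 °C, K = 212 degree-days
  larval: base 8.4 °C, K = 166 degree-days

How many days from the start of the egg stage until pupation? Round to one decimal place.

egg: 212 / (25.1 − 7.9) = 212 / 17.2 = 12.326 d.
larval: 166 / (25.1 − 8.4) = 166 / 16.7 = 9.940 d.
Sum = 22.266 ≈ 22.3 days.

22.3 days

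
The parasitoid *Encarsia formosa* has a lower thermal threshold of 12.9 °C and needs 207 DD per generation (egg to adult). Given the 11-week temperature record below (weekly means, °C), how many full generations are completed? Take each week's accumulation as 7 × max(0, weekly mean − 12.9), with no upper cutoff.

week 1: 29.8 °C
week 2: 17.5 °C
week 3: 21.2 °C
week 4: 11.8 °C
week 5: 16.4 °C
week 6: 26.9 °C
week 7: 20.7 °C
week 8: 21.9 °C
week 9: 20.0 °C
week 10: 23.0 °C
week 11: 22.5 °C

3 generations

Weekly DD (7 × max(0, T̄ − 12.9)): 118.3, 32.2, 58.1, 0.0, 24.5, 98.0, 54.6, 63.0, 49.7, 70.7, 67.2.
Season total = 636.3 DD.
Complete generations = ⌊636.3 / 207⌋ = 3.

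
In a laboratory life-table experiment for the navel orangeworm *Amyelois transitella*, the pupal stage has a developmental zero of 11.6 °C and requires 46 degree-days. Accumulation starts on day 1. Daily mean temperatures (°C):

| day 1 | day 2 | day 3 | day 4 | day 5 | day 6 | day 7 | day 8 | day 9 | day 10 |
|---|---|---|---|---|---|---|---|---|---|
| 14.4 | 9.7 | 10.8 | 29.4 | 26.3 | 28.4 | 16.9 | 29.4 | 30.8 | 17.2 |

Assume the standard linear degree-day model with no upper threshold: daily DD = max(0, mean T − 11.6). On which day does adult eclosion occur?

Daily DD above 11.6 °C: 2.8, 0.0, 0.0, 17.8, 14.7, 16.8, 5.3, 17.8, 19.2, 5.6.
Cumulative: 2.8, 2.8, 2.8, 20.6, 35.3, 52.1, 57.4, 75.2, 94.4, 100.0.
The total first reaches 46 DD on day 6.

day 6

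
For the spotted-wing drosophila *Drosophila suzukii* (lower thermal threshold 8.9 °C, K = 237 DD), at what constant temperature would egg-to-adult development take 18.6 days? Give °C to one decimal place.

21.6 °C

Required daily accumulation = 237 / 18.6 = 12.742 DD/day.
T = T_base + 12.742 = 8.9 + 12.742 = 21.642 ≈ 21.6 °C.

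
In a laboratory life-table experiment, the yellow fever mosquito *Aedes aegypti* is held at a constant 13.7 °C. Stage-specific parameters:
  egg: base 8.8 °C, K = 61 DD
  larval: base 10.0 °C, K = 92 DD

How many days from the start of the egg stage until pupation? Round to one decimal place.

egg: 61 / (13.7 − 8.8) = 61 / 4.9 = 12.449 d.
larval: 92 / (13.7 − 10.0) = 92 / 3.7 = 24.865 d.
Sum = 37.314 ≈ 37.3 days.

37.3 days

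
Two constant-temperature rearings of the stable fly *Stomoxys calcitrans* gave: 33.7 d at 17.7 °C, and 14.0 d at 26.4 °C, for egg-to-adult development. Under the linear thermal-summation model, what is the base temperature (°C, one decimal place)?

11.5 °C

Equal thermal constants: D₁(T₁ − T_b) = D₂(T₂ − T_b).
33.7·(17.7 − T_b) = 14.0·(26.4 − T_b)
T_b = (33.7·17.7 − 14.0·26.4) / (33.7 − 14.0) = 226.89 / 19.7 = 11.517 °C ≈ 11.5 °C.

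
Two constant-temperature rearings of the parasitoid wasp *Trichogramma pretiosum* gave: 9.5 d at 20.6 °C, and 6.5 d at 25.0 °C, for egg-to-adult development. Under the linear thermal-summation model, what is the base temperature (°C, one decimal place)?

Equal thermal constants: D₁(T₁ − T_b) = D₂(T₂ − T_b).
9.5·(20.6 − T_b) = 6.5·(25.0 − T_b)
T_b = (9.5·20.6 − 6.5·25.0) / (9.5 − 6.5) = 33.20 / 3.0 = 11.067 °C ≈ 11.1 °C.

11.1 °C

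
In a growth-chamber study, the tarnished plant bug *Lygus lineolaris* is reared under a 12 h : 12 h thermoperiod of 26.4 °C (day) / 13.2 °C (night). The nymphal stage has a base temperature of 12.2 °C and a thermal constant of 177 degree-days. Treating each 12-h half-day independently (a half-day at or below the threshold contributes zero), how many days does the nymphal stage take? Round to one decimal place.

23.3 days

Day half: max(0, 26.4 − 12.2) × 0.5 = 14.2 × 0.5 = 7.10 DD.
Night half: max(0, 13.2 − 12.2) × 0.5 = 1.0 × 0.5 = 0.50 DD.
Per 24 h: 7.60 DD/day.
Duration = 177 / 7.60 = 23.289 ≈ 23.3 days.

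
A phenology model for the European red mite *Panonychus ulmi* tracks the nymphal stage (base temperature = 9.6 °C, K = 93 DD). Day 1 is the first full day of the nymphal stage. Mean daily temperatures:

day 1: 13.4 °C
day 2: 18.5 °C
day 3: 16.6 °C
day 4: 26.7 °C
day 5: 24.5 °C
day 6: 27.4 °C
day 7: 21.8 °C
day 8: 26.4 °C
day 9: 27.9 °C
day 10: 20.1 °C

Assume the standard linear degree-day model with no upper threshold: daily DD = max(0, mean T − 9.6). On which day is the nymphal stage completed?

Daily DD above 9.6 °C: 3.8, 8.9, 7.0, 17.1, 14.9, 17.8, 12.2, 16.8, 18.3, 10.5.
Cumulative: 3.8, 12.7, 19.7, 36.8, 51.7, 69.5, 81.7, 98.5, 116.8, 127.3.
The total first reaches 93 DD on day 8.

day 8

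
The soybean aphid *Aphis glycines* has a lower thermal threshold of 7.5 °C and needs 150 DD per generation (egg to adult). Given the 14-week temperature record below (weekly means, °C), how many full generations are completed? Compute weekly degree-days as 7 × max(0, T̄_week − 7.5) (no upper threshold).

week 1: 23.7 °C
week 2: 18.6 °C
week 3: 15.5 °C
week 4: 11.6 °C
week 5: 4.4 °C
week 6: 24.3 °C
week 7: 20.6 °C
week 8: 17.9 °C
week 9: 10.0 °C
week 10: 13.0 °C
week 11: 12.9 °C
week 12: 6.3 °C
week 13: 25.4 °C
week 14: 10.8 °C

5 generations

Weekly DD (7 × max(0, T̄ − 7.5)): 113.4, 77.7, 56.0, 28.7, 0.0, 117.6, 91.7, 72.8, 17.5, 38.5, 37.8, 0.0, 125.3, 23.1.
Season total = 800.1 DD.
Complete generations = ⌊800.1 / 150⌋ = 5.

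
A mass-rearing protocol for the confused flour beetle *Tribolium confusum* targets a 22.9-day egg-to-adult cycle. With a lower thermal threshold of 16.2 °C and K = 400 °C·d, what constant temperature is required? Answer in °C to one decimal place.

33.7 °C

Required daily accumulation = 400 / 22.9 = 17.467 DD/day.
T = T_base + 17.467 = 16.2 + 17.467 = 33.667 ≈ 33.7 °C.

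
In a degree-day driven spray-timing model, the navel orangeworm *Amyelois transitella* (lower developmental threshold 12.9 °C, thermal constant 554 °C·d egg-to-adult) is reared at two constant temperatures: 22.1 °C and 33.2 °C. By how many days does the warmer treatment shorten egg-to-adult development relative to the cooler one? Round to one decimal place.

At 22.1 °C: 554 / (22.1 − 12.9) = 554 / 9.2 = 60.217 d.
At 33.2 °C: 554 / (33.2 − 12.9) = 554 / 20.3 = 27.291 d.
Difference = |60.217 − 27.291| = 32.927 ≈ 32.9 days.

32.9 days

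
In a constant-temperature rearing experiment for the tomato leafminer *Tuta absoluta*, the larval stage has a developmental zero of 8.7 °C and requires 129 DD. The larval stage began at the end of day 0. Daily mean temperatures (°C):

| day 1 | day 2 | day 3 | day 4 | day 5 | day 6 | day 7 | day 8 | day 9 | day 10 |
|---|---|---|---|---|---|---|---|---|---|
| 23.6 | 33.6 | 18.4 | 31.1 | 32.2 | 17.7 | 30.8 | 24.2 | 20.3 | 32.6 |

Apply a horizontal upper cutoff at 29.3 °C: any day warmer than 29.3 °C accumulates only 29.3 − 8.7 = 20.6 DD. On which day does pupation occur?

day 8

Daily DD above 8.7 °C (capped at 20.6): 14.9, 20.6, 9.7, 20.6, 20.6, 9.0, 20.6, 15.5, 11.6, 20.6.
Cumulative: 14.9, 35.5, 45.2, 65.8, 86.4, 95.4, 116.0, 131.5, 143.1, 163.7.
The total first reaches 129 DD on day 8.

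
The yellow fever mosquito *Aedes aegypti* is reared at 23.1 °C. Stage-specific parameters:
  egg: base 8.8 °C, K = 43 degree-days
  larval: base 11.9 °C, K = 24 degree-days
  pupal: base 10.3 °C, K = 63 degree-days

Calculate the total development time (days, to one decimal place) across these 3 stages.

egg: 43 / (23.1 − 8.8) = 43 / 14.3 = 3.007 d.
larval: 24 / (23.1 − 11.9) = 24 / 11.2 = 2.143 d.
pupal: 63 / (23.1 − 10.3) = 63 / 12.8 = 4.922 d.
Sum = 10.072 ≈ 10.1 days.

10.1 days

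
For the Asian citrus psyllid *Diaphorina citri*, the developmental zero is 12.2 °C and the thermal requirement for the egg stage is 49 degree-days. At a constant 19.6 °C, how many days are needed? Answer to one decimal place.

Daily accumulation = 19.6 − 12.2 = 7.4 DD/day.
Duration = 49 / 7.4 = 6.622 ≈ 6.6 days.

6.6 days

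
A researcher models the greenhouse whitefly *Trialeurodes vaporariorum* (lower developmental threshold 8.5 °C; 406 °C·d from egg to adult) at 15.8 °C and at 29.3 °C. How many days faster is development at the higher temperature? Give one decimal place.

36.1 days

At 15.8 °C: 406 / (15.8 − 8.5) = 406 / 7.3 = 55.616 d.
At 29.3 °C: 406 / (29.3 − 8.5) = 406 / 20.8 = 19.519 d.
Difference = |55.616 − 19.519| = 36.097 ≈ 36.1 days.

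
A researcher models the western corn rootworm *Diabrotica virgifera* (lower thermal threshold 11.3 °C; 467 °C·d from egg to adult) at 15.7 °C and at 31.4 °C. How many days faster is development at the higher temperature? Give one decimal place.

82.9 days

At 15.7 °C: 467 / (15.7 − 11.3) = 467 / 4.4 = 106.136 d.
At 31.4 °C: 467 / (31.4 − 11.3) = 467 / 20.1 = 23.234 d.
Difference = |106.136 − 23.234| = 82.903 ≈ 82.9 days.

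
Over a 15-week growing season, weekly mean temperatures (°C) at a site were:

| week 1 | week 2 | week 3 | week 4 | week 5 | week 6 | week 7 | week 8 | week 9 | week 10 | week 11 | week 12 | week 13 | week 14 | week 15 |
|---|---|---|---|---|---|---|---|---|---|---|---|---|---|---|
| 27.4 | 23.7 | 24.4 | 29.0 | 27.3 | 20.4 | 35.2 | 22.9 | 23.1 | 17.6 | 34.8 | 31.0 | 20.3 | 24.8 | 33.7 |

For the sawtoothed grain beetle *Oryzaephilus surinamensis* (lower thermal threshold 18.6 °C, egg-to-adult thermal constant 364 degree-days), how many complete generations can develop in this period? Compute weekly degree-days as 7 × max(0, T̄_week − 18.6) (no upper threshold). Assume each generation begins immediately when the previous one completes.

Weekly DD (7 × max(0, T̄ − 18.6)): 61.6, 35.7, 40.6, 72.8, 60.9, 12.6, 116.2, 30.1, 31.5, 0.0, 113.4, 86.8, 11.9, 43.4, 105.7.
Season total = 823.2 DD.
Complete generations = ⌊823.2 / 364⌋ = 2.

2 generations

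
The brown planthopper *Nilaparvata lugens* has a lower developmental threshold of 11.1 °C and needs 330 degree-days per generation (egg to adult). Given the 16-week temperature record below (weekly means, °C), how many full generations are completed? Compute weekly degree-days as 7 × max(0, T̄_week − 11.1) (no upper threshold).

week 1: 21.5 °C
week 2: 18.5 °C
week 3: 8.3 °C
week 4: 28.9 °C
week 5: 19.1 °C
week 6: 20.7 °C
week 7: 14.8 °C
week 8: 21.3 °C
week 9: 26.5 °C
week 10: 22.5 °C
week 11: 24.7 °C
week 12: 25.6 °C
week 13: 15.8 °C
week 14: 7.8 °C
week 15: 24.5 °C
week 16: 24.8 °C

3 generations

Weekly DD (7 × max(0, T̄ − 11.1)): 72.8, 51.8, 0.0, 124.6, 56.0, 67.2, 25.9, 71.4, 107.8, 79.8, 95.2, 101.5, 32.9, 0.0, 93.8, 95.9.
Season total = 1076.6 DD.
Complete generations = ⌊1076.6 / 330⌋ = 3.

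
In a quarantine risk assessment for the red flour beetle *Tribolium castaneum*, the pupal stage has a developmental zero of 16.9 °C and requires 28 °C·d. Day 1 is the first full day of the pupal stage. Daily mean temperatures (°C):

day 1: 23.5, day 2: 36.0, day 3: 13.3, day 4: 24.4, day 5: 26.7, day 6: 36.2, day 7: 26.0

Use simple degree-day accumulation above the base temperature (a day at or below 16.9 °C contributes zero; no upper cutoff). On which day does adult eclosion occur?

Daily DD above 16.9 °C: 6.6, 19.1, 0.0, 7.5, 9.8, 19.3, 9.1.
Cumulative: 6.6, 25.7, 25.7, 33.2, 43.0, 62.3, 71.4.
The total first reaches 28 DD on day 4.

day 4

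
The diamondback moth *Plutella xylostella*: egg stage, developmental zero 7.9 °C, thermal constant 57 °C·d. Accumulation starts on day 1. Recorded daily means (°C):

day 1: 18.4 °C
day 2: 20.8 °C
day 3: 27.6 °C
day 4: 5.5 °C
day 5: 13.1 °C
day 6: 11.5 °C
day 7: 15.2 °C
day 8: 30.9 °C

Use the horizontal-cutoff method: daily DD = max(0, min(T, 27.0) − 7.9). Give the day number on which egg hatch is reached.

Daily DD above 7.9 °C (capped at 19.1): 10.5, 12.9, 19.1, 0.0, 5.2, 3.6, 7.3, 19.1.
Cumulative: 10.5, 23.4, 42.5, 42.5, 47.7, 51.3, 58.6, 77.7.
The total first reaches 57 DD on day 7.

day 7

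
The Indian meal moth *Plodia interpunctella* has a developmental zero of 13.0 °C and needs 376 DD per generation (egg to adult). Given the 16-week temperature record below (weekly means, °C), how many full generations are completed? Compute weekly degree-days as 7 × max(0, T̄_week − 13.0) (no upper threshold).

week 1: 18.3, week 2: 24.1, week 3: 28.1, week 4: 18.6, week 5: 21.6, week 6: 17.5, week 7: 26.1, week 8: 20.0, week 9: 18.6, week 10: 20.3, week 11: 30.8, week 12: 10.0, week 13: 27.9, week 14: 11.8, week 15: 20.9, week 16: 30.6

Weekly DD (7 × max(0, T̄ − 13.0)): 37.1, 77.7, 105.7, 39.2, 60.2, 31.5, 91.7, 49.0, 39.2, 51.1, 124.6, 0.0, 104.3, 0.0, 55.3, 123.2.
Season total = 989.8 DD.
Complete generations = ⌊989.8 / 376⌋ = 2.

2 generations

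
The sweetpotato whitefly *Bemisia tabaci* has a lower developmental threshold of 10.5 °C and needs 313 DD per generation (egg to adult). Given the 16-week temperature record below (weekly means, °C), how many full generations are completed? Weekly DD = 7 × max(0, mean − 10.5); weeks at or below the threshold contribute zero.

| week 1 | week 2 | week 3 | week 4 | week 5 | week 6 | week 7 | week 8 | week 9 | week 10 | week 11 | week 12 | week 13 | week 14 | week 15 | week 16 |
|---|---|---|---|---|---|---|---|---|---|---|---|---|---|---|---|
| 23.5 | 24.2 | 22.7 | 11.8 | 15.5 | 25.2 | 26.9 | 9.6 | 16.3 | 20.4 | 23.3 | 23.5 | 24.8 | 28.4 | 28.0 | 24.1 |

4 generations

Weekly DD (7 × max(0, T̄ − 10.5)): 91.0, 95.9, 85.4, 9.1, 35.0, 102.9, 114.8, 0.0, 40.6, 69.3, 89.6, 91.0, 100.1, 125.3, 122.5, 95.2.
Season total = 1267.7 DD.
Complete generations = ⌊1267.7 / 313⌋ = 4.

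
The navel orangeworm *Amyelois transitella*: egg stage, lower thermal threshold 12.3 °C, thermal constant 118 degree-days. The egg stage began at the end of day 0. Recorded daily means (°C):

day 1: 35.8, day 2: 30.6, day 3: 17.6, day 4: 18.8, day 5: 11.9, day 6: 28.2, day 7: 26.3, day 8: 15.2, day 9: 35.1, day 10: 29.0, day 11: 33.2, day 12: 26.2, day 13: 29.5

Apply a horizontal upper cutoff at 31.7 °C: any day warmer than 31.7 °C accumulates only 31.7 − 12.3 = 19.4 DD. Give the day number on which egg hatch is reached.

Daily DD above 12.3 °C (capped at 19.4): 19.4, 18.3, 5.3, 6.5, 0.0, 15.9, 14.0, 2.9, 19.4, 16.7, 19.4, 13.9, 17.2.
Cumulative: 19.4, 37.7, 43.0, 49.5, 49.5, 65.4, 79.4, 82.3, 101.7, 118.4, 137.8, 151.7, 168.9.
The total first reaches 118 DD on day 10.

day 10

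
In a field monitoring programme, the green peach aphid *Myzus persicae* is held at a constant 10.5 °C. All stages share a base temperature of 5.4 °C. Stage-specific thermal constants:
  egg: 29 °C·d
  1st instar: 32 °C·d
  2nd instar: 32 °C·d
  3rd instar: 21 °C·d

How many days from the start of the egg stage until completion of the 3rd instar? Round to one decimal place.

Daily accumulation at 10.5 °C = 10.5 − 5.4 = 5.1 DD/day.
Total K = 29 + 32 + 32 + 21 = 114 DD.
Total duration = 114 / 5.1 = 22.353 ≈ 22.4 days.

22.4 days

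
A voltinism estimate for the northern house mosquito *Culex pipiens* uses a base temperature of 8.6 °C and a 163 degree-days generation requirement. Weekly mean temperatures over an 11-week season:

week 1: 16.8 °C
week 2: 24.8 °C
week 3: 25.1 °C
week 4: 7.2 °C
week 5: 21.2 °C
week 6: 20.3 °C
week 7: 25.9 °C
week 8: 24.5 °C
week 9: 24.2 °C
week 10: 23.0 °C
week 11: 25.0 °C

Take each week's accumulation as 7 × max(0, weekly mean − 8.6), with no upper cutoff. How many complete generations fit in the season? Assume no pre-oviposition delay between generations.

6 generations

Weekly DD (7 × max(0, T̄ − 8.6)): 57.4, 113.4, 115.5, 0.0, 88.2, 81.9, 121.1, 111.3, 109.2, 100.8, 114.8.
Season total = 1013.6 DD.
Complete generations = ⌊1013.6 / 163⌋ = 6.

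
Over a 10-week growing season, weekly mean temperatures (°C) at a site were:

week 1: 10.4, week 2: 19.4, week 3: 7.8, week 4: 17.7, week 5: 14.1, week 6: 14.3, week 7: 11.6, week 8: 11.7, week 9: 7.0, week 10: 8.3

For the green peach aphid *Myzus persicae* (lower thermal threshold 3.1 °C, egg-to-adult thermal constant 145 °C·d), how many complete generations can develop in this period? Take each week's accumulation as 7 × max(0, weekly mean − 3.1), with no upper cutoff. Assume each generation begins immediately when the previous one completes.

4 generations

Weekly DD (7 × max(0, T̄ − 3.1)): 51.1, 114.1, 32.9, 102.2, 77.0, 78.4, 59.5, 60.2, 27.3, 36.4.
Season total = 639.1 DD.
Complete generations = ⌊639.1 / 145⌋ = 4.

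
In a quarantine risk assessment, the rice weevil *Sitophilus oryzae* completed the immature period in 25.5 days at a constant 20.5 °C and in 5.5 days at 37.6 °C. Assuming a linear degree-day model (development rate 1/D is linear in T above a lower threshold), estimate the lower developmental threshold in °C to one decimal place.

15.8 °C

Equal thermal constants: D₁(T₁ − T_b) = D₂(T₂ − T_b).
25.5·(20.5 − T_b) = 5.5·(37.6 − T_b)
T_b = (25.5·20.5 − 5.5·37.6) / (25.5 − 5.5) = 315.95 / 20.0 = 15.797 °C ≈ 15.8 °C.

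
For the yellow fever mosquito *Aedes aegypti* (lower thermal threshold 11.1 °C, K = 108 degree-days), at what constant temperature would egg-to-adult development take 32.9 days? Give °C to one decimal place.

14.4 °C

Required daily accumulation = 108 / 32.9 = 3.283 DD/day.
T = T_base + 3.283 = 11.1 + 3.283 = 14.383 ≈ 14.4 °C.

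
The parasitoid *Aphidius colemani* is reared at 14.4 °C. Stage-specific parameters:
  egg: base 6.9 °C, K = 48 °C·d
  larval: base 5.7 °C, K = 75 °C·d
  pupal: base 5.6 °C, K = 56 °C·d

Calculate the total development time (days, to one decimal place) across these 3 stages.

21.4 days

egg: 48 / (14.4 − 6.9) = 48 / 7.5 = 6.400 d.
larval: 75 / (14.4 − 5.7) = 75 / 8.7 = 8.621 d.
pupal: 56 / (14.4 − 5.6) = 56 / 8.8 = 6.364 d.
Sum = 21.384 ≈ 21.4 days.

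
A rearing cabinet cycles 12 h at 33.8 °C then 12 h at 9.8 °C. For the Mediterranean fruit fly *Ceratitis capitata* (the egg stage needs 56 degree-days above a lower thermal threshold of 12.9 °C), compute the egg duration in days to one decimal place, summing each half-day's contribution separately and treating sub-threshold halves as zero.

Day half: max(0, 33.8 − 12.9) × 0.5 = 20.9 × 0.5 = 10.45 DD.
Night half: max(0, 9.8 − 12.9) × 0.5 = 0.0 × 0.5 = 0.00 DD.
Per 24 h: 10.45 DD/day.
Duration = 56 / 10.45 = 5.359 ≈ 5.4 days.

5.4 days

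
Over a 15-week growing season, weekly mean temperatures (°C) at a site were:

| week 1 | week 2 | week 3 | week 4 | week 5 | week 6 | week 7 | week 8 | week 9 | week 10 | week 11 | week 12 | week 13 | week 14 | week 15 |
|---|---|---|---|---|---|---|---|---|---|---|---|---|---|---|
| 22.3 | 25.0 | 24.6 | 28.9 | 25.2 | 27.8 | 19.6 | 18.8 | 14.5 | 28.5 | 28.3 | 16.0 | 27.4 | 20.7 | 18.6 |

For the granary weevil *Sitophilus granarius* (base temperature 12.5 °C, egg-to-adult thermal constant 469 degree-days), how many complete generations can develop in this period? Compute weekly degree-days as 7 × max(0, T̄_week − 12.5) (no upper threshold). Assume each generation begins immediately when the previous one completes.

Weekly DD (7 × max(0, T̄ − 12.5)): 68.6, 87.5, 84.7, 114.8, 88.9, 107.1, 49.7, 44.1, 14.0, 112.0, 110.6, 24.5, 104.3, 57.4, 42.7.
Season total = 1110.9 DD.
Complete generations = ⌊1110.9 / 469⌋ = 2.

2 generations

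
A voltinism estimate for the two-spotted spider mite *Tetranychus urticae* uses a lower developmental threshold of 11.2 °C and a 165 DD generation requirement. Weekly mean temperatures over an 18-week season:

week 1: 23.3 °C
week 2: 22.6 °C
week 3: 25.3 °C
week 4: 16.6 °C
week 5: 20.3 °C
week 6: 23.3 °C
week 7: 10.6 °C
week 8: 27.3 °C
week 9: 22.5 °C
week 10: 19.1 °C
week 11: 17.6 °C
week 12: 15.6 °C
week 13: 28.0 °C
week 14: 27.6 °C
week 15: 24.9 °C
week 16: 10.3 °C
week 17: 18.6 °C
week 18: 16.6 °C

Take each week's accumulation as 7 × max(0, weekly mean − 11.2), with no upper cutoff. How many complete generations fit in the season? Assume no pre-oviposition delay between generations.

Weekly DD (7 × max(0, T̄ − 11.2)): 84.7, 79.8, 98.7, 37.8, 63.7, 84.7, 0.0, 112.7, 79.1, 55.3, 44.8, 30.8, 117.6, 114.8, 95.9, 0.0, 51.8, 37.8.
Season total = 1190.0 DD.
Complete generations = ⌊1190.0 / 165⌋ = 7.

7 generations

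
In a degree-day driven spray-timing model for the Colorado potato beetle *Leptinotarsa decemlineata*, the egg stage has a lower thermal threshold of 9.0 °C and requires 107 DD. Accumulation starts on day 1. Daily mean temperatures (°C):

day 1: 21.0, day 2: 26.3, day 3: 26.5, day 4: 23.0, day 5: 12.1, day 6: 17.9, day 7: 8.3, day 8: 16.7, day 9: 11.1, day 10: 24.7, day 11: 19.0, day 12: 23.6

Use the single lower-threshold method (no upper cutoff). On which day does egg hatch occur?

day 11

Daily DD above 9.0 °C: 12.0, 17.3, 17.5, 14.0, 3.1, 8.9, 0.0, 7.7, 2.1, 15.7, 10.0, 14.6.
Cumulative: 12.0, 29.3, 46.8, 60.8, 63.9, 72.8, 72.8, 80.5, 82.6, 98.3, 108.3, 122.9.
The total first reaches 107 DD on day 11.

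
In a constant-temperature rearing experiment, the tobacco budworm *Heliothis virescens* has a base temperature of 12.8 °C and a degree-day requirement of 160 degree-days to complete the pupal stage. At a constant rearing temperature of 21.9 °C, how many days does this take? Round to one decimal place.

Daily accumulation = 21.9 − 12.8 = 9.1 DD/day.
Duration = 160 / 9.1 = 17.582 ≈ 17.6 days.

17.6 days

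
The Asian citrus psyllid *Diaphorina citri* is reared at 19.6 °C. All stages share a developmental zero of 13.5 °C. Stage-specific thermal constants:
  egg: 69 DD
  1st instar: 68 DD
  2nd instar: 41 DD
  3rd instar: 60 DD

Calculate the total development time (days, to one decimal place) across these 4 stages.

Daily accumulation at 19.6 °C = 19.6 − 13.5 = 6.1 DD/day.
Total K = 69 + 68 + 41 + 60 = 238 DD.
Total duration = 238 / 6.1 = 39.016 ≈ 39.0 days.

39.0 days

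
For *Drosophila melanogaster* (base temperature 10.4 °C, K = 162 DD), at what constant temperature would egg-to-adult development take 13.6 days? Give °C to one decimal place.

Required daily accumulation = 162 / 13.6 = 11.912 DD/day.
T = T_base + 11.912 = 10.4 + 11.912 = 22.312 ≈ 22.3 °C.

22.3 °C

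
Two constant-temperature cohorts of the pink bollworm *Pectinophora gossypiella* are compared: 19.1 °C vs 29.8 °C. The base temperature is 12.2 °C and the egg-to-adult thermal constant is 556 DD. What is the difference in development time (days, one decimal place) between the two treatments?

At 19.1 °C: 556 / (19.1 − 12.2) = 556 / 6.9 = 80.580 d.
At 29.8 °C: 556 / (29.8 − 12.2) = 556 / 17.6 = 31.591 d.
Difference = |80.580 − 31.591| = 48.989 ≈ 49.0 days.

49.0 days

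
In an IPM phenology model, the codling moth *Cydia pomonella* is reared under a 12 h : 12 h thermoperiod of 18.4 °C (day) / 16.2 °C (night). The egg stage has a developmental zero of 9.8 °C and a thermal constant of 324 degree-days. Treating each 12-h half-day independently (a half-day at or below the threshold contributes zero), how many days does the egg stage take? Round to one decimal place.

Day half: max(0, 18.4 − 9.8) × 0.5 = 8.6 × 0.5 = 4.30 DD.
Night half: max(0, 16.2 − 9.8) × 0.5 = 6.4 × 0.5 = 3.20 DD.
Per 24 h: 7.50 DD/day.
Duration = 324 / 7.50 = 43.200 ≈ 43.2 days.

43.2 days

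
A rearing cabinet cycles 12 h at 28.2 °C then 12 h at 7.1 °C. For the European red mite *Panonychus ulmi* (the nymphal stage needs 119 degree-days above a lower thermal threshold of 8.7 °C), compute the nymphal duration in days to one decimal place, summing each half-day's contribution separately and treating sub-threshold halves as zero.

12.2 days

Day half: max(0, 28.2 − 8.7) × 0.5 = 19.5 × 0.5 = 9.75 DD.
Night half: max(0, 7.1 − 8.7) × 0.5 = 0.0 × 0.5 = 0.00 DD.
Per 24 h: 9.75 DD/day.
Duration = 119 / 9.75 = 12.205 ≈ 12.2 days.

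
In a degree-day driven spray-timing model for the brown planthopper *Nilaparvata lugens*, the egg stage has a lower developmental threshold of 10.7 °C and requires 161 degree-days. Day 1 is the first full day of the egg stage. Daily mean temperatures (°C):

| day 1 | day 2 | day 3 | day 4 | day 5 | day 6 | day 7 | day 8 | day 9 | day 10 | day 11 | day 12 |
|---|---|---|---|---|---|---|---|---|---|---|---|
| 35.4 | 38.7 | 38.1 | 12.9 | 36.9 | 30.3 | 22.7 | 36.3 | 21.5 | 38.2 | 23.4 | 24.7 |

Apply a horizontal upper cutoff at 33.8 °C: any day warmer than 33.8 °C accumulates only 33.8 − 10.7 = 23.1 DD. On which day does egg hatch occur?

Daily DD above 10.7 °C (capped at 23.1): 23.1, 23.1, 23.1, 2.2, 23.1, 19.6, 12.0, 23.1, 10.8, 23.1, 12.7, 14.0.
Cumulative: 23.1, 46.2, 69.3, 71.5, 94.6, 114.2, 126.2, 149.3, 160.1, 183.2, 195.9, 209.9.
The total first reaches 161 DD on day 10.

day 10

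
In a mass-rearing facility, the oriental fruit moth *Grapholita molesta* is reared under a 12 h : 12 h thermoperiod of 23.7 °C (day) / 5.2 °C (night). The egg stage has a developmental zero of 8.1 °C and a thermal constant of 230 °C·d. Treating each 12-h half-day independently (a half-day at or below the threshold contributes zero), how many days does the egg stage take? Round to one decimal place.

Day half: max(0, 23.7 − 8.1) × 0.5 = 15.6 × 0.5 = 7.80 DD.
Night half: max(0, 5.2 − 8.1) × 0.5 = 0.0 × 0.5 = 0.00 DD.
Per 24 h: 7.80 DD/day.
Duration = 230 / 7.80 = 29.487 ≈ 29.5 days.

29.5 days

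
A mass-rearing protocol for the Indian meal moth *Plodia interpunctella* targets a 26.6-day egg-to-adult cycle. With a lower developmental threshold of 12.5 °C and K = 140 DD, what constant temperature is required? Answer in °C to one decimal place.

Required daily accumulation = 140 / 26.6 = 5.263 DD/day.
T = T_base + 5.263 = 12.5 + 5.263 = 17.763 ≈ 17.8 °C.

17.8 °C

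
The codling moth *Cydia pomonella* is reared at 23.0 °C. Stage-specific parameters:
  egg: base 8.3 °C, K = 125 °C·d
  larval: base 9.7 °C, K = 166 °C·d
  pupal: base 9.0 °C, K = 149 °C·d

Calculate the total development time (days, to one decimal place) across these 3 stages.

31.6 days

egg: 125 / (23.0 − 8.3) = 125 / 14.7 = 8.503 d.
larval: 166 / (23.0 − 9.7) = 166 / 13.3 = 12.481 d.
pupal: 149 / (23.0 − 9.0) = 149 / 14.0 = 10.643 d.
Sum = 31.627 ≈ 31.6 days.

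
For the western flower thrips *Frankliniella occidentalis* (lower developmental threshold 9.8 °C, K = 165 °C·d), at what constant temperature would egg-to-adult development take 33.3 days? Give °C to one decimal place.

14.8 °C

Required daily accumulation = 165 / 33.3 = 4.955 DD/day.
T = T_base + 4.955 = 9.8 + 4.955 = 14.755 ≈ 14.8 °C.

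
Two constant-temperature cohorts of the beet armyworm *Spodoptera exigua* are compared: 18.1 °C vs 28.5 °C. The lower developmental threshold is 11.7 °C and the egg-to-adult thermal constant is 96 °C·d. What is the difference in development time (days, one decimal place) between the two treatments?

At 18.1 °C: 96 / (18.1 − 11.7) = 96 / 6.4 = 15.000 d.
At 28.5 °C: 96 / (28.5 − 11.7) = 96 / 16.8 = 5.714 d.
Difference = |15.000 − 5.714| = 9.286 ≈ 9.3 days.

9.3 days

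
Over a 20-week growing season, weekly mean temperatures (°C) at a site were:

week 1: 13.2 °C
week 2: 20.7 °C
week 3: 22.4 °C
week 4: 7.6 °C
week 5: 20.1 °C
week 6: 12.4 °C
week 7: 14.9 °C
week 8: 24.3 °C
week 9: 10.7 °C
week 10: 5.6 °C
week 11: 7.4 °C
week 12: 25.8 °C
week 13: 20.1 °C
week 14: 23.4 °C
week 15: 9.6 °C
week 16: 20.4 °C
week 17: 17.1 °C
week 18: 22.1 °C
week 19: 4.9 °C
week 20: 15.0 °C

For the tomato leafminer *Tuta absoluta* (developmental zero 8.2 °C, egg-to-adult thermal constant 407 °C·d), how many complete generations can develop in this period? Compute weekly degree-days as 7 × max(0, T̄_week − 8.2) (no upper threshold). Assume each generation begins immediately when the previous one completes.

Weekly DD (7 × max(0, T̄ − 8.2)): 35.0, 87.5, 99.4, 0.0, 83.3, 29.4, 46.9, 112.7, 17.5, 0.0, 0.0, 123.2, 83.3, 106.4, 9.8, 85.4, 62.3, 97.3, 0.0, 47.6.
Season total = 1127.0 DD.
Complete generations = ⌊1127.0 / 407⌋ = 2.

2 generations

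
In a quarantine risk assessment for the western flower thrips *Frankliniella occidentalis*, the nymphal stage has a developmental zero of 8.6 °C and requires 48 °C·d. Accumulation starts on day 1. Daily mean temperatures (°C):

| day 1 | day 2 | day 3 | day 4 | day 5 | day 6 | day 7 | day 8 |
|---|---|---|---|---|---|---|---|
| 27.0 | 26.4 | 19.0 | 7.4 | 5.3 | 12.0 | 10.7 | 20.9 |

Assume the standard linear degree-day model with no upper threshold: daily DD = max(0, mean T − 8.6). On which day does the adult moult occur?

Daily DD above 8.6 °C: 18.4, 17.8, 10.4, 0.0, 0.0, 3.4, 2.1, 12.3.
Cumulative: 18.4, 36.2, 46.6, 46.6, 46.6, 50.0, 52.1, 64.4.
The total first reaches 48 DD on day 6.

day 6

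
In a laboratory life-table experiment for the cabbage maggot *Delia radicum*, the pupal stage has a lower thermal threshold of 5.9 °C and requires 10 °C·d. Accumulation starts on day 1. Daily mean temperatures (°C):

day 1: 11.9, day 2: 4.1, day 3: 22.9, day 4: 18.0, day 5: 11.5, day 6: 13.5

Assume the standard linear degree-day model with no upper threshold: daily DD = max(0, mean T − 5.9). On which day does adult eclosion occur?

Daily DD above 5.9 °C: 6.0, 0.0, 17.0, 12.1, 5.6, 7.6.
Cumulative: 6.0, 6.0, 23.0, 35.1, 40.7, 48.3.
The total first reaches 10 DD on day 3.

day 3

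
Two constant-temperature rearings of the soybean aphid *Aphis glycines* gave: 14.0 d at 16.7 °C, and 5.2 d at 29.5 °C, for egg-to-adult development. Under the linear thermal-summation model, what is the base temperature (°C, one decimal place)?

9.1 °C

Linear rate model ⇒ the product D·(T − T_b) is constant across temperatures.
14.0·(16.7 − T_b) = 5.2·(29.5 − T_b)
T_b = (14.0·16.7 − 5.2·29.5) / (14.0 − 5.2) = 80.40 / 8.8 = 9.136 °C ≈ 9.1 °C.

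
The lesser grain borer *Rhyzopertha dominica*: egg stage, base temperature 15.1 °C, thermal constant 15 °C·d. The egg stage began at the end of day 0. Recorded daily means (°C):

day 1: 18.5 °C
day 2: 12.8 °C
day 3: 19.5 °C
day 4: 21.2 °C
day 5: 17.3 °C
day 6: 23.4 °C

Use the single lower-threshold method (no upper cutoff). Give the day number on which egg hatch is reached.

day 5

Daily DD above 15.1 °C: 3.4, 0.0, 4.4, 6.1, 2.2, 8.3.
Cumulative: 3.4, 3.4, 7.8, 13.9, 16.1, 24.4.
The total first reaches 15 DD on day 5.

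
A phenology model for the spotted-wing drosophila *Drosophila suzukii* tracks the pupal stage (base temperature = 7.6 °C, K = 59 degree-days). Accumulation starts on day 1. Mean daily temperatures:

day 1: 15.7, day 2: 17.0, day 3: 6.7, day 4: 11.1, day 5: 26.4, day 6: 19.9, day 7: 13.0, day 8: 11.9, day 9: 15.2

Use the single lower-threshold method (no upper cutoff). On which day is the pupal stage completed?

Daily DD above 7.6 °C: 8.1, 9.4, 0.0, 3.5, 18.8, 12.3, 5.4, 4.3, 7.6.
Cumulative: 8.1, 17.5, 17.5, 21.0, 39.8, 52.1, 57.5, 61.8, 69.4.
The total first reaches 59 DD on day 8.

day 8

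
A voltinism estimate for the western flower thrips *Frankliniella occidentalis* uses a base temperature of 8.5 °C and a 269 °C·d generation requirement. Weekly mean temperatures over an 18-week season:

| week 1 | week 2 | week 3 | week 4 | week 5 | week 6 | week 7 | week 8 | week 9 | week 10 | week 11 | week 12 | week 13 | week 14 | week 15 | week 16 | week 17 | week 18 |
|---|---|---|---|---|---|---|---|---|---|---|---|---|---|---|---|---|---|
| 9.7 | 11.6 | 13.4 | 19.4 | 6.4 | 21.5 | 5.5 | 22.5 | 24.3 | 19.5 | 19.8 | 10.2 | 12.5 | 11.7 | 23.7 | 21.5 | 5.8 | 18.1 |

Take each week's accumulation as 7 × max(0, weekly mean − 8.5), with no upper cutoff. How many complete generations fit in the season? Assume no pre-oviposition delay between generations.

Weekly DD (7 × max(0, T̄ − 8.5)): 8.4, 21.7, 34.3, 76.3, 0.0, 91.0, 0.0, 98.0, 110.6, 77.0, 79.1, 11.9, 28.0, 22.4, 106.4, 91.0, 0.0, 67.2.
Season total = 923.3 DD.
Complete generations = ⌊923.3 / 269⌋ = 3.

3 generations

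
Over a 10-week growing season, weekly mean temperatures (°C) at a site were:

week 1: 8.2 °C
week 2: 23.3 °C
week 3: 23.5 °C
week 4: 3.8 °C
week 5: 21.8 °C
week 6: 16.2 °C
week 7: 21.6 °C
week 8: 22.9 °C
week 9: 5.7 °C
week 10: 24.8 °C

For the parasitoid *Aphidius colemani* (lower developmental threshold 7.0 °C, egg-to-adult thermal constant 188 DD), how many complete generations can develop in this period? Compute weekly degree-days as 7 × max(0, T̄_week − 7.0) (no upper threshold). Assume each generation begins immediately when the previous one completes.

Weekly DD (7 × max(0, T̄ − 7.0)): 8.4, 114.1, 115.5, 0.0, 103.6, 64.4, 102.2, 111.3, 0.0, 124.6.
Season total = 744.1 DD.
Complete generations = ⌊744.1 / 188⌋ = 3.

3 generations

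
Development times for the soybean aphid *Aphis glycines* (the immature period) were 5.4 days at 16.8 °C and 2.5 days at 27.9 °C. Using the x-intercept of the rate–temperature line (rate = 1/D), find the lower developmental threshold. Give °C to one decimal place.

7.2 °C

Equal thermal constants: D₁(T₁ − T_b) = D₂(T₂ − T_b).
5.4·(16.8 − T_b) = 2.5·(27.9 − T_b)
T_b = (5.4·16.8 − 2.5·27.9) / (5.4 − 2.5) = 20.97 / 2.9 = 7.231 °C ≈ 7.2 °C.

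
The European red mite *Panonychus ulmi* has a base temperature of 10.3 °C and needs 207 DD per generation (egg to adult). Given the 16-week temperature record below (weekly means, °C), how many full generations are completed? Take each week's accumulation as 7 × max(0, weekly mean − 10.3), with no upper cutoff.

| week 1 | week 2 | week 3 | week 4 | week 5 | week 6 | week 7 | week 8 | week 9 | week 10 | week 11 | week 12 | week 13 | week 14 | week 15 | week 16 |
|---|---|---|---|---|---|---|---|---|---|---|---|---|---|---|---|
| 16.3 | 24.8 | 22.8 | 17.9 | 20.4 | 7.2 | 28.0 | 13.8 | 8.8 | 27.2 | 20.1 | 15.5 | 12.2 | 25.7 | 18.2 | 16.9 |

4 generations

Weekly DD (7 × max(0, T̄ − 10.3)): 42.0, 101.5, 87.5, 53.2, 70.7, 0.0, 123.9, 24.5, 0.0, 118.3, 68.6, 36.4, 13.3, 107.8, 55.3, 46.2.
Season total = 949.2 DD.
Complete generations = ⌊949.2 / 207⌋ = 4.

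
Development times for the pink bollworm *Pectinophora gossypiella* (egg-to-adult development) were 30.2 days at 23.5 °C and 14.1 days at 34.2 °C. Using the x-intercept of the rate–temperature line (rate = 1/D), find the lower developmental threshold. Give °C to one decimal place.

14.1 °C

Equal thermal constants: D₁(T₁ − T_b) = D₂(T₂ − T_b).
30.2·(23.5 − T_b) = 14.1·(34.2 − T_b)
T_b = (30.2·23.5 − 14.1·34.2) / (30.2 − 14.1) = 227.48 / 16.1 = 14.129 °C ≈ 14.1 °C.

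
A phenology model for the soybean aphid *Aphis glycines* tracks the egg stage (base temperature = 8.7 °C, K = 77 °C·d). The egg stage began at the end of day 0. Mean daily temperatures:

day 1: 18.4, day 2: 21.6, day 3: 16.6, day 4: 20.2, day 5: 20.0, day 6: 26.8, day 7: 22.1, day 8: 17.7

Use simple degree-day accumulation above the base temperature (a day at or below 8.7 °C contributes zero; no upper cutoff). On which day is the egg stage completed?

Daily DD above 8.7 °C: 9.7, 12.9, 7.9, 11.5, 11.3, 18.1, 13.4, 9.0.
Cumulative: 9.7, 22.6, 30.5, 42.0, 53.3, 71.4, 84.8, 93.8.
The total first reaches 77 DD on day 7.

day 7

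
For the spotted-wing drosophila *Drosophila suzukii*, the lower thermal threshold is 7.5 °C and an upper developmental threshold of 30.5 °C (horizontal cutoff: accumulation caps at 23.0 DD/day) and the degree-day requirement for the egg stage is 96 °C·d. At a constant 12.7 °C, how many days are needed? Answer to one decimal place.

18.5 days

Daily accumulation = 12.7 − 7.5 = 5.2 DD/day.
Duration = 96 / 5.2 = 18.462 ≈ 18.5 days.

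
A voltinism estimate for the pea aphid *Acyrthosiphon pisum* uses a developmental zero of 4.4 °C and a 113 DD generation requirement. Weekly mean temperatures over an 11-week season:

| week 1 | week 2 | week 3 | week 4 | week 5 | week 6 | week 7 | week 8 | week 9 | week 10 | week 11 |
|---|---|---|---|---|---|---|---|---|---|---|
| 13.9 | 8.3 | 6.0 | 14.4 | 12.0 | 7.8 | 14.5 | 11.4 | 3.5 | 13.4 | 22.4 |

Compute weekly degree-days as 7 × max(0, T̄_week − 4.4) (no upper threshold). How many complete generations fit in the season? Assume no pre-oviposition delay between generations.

4 generations

Weekly DD (7 × max(0, T̄ − 4.4)): 66.5, 27.3, 11.2, 70.0, 53.2, 23.8, 70.7, 49.0, 0.0, 63.0, 126.0.
Season total = 560.7 DD.
Complete generations = ⌊560.7 / 113⌋ = 4.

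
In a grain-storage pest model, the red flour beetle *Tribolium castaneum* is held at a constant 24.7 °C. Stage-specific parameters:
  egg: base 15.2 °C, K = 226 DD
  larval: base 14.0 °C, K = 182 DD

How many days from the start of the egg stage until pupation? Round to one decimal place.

egg: 226 / (24.7 − 15.2) = 226 / 9.5 = 23.789 d.
larval: 182 / (24.7 − 14.0) = 182 / 10.7 = 17.009 d.
Sum = 40.799 ≈ 40.8 days.

40.8 days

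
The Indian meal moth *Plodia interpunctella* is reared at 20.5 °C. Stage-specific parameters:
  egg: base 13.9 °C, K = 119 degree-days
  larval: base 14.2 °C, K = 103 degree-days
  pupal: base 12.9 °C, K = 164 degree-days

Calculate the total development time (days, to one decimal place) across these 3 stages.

56.0 days

egg: 119 / (20.5 − 13.9) = 119 / 6.6 = 18.030 d.
larval: 103 / (20.5 − 14.2) = 103 / 6.3 = 16.349 d.
pupal: 164 / (20.5 − 12.9) = 164 / 7.6 = 21.579 d.
Sum = 55.958 ≈ 56.0 days.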